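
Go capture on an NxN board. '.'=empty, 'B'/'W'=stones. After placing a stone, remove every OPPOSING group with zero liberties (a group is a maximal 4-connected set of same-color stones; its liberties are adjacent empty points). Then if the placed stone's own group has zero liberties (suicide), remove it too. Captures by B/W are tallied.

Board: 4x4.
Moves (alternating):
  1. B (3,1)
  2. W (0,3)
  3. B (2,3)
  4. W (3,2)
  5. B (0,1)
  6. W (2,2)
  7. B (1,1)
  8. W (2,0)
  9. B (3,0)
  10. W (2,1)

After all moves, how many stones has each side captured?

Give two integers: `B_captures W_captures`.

Answer: 0 2

Derivation:
Move 1: B@(3,1) -> caps B=0 W=0
Move 2: W@(0,3) -> caps B=0 W=0
Move 3: B@(2,3) -> caps B=0 W=0
Move 4: W@(3,2) -> caps B=0 W=0
Move 5: B@(0,1) -> caps B=0 W=0
Move 6: W@(2,2) -> caps B=0 W=0
Move 7: B@(1,1) -> caps B=0 W=0
Move 8: W@(2,0) -> caps B=0 W=0
Move 9: B@(3,0) -> caps B=0 W=0
Move 10: W@(2,1) -> caps B=0 W=2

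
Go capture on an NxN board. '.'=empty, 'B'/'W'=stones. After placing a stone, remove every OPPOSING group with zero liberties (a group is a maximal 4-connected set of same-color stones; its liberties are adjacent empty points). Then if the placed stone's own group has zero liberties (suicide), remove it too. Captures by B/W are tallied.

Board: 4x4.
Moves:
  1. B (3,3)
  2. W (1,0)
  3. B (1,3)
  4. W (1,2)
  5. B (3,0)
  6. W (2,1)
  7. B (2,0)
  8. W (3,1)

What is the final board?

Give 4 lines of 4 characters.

Move 1: B@(3,3) -> caps B=0 W=0
Move 2: W@(1,0) -> caps B=0 W=0
Move 3: B@(1,3) -> caps B=0 W=0
Move 4: W@(1,2) -> caps B=0 W=0
Move 5: B@(3,0) -> caps B=0 W=0
Move 6: W@(2,1) -> caps B=0 W=0
Move 7: B@(2,0) -> caps B=0 W=0
Move 8: W@(3,1) -> caps B=0 W=2

Answer: ....
W.WB
.W..
.W.B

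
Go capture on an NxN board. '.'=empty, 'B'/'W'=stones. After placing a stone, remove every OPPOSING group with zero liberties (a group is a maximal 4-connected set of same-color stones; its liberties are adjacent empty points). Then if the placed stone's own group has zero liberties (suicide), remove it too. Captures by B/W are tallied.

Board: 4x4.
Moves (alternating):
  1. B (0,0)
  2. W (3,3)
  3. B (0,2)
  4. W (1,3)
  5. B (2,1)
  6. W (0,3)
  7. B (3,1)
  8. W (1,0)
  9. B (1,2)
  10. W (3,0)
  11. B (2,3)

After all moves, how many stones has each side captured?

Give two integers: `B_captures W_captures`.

Answer: 2 0

Derivation:
Move 1: B@(0,0) -> caps B=0 W=0
Move 2: W@(3,3) -> caps B=0 W=0
Move 3: B@(0,2) -> caps B=0 W=0
Move 4: W@(1,3) -> caps B=0 W=0
Move 5: B@(2,1) -> caps B=0 W=0
Move 6: W@(0,3) -> caps B=0 W=0
Move 7: B@(3,1) -> caps B=0 W=0
Move 8: W@(1,0) -> caps B=0 W=0
Move 9: B@(1,2) -> caps B=0 W=0
Move 10: W@(3,0) -> caps B=0 W=0
Move 11: B@(2,3) -> caps B=2 W=0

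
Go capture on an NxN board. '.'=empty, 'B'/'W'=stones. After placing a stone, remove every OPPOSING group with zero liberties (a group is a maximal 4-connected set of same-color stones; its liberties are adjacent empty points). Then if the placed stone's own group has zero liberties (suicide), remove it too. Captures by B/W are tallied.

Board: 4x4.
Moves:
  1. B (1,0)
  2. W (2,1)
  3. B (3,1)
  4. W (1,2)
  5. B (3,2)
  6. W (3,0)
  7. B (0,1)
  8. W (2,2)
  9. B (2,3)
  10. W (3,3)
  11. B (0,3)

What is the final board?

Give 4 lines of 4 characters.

Answer: .B.B
B.W.
.WWB
W..W

Derivation:
Move 1: B@(1,0) -> caps B=0 W=0
Move 2: W@(2,1) -> caps B=0 W=0
Move 3: B@(3,1) -> caps B=0 W=0
Move 4: W@(1,2) -> caps B=0 W=0
Move 5: B@(3,2) -> caps B=0 W=0
Move 6: W@(3,0) -> caps B=0 W=0
Move 7: B@(0,1) -> caps B=0 W=0
Move 8: W@(2,2) -> caps B=0 W=0
Move 9: B@(2,3) -> caps B=0 W=0
Move 10: W@(3,3) -> caps B=0 W=2
Move 11: B@(0,3) -> caps B=0 W=2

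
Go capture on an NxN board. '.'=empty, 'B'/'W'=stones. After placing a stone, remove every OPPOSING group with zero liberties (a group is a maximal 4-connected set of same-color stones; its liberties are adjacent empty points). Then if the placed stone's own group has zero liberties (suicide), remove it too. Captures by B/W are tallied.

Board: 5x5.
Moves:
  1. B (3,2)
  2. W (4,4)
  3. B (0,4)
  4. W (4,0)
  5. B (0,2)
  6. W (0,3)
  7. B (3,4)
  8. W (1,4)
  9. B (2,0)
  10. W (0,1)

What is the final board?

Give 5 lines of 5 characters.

Answer: .WBW.
....W
B....
..B.B
W...W

Derivation:
Move 1: B@(3,2) -> caps B=0 W=0
Move 2: W@(4,4) -> caps B=0 W=0
Move 3: B@(0,4) -> caps B=0 W=0
Move 4: W@(4,0) -> caps B=0 W=0
Move 5: B@(0,2) -> caps B=0 W=0
Move 6: W@(0,3) -> caps B=0 W=0
Move 7: B@(3,4) -> caps B=0 W=0
Move 8: W@(1,4) -> caps B=0 W=1
Move 9: B@(2,0) -> caps B=0 W=1
Move 10: W@(0,1) -> caps B=0 W=1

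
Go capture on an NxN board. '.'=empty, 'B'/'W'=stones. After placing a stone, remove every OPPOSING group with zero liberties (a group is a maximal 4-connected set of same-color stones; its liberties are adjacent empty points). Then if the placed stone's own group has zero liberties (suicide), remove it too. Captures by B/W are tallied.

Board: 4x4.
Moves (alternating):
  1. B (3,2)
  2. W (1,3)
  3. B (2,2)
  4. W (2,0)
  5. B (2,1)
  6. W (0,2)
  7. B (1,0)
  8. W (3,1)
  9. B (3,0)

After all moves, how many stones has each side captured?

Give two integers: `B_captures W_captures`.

Answer: 2 0

Derivation:
Move 1: B@(3,2) -> caps B=0 W=0
Move 2: W@(1,3) -> caps B=0 W=0
Move 3: B@(2,2) -> caps B=0 W=0
Move 4: W@(2,0) -> caps B=0 W=0
Move 5: B@(2,1) -> caps B=0 W=0
Move 6: W@(0,2) -> caps B=0 W=0
Move 7: B@(1,0) -> caps B=0 W=0
Move 8: W@(3,1) -> caps B=0 W=0
Move 9: B@(3,0) -> caps B=2 W=0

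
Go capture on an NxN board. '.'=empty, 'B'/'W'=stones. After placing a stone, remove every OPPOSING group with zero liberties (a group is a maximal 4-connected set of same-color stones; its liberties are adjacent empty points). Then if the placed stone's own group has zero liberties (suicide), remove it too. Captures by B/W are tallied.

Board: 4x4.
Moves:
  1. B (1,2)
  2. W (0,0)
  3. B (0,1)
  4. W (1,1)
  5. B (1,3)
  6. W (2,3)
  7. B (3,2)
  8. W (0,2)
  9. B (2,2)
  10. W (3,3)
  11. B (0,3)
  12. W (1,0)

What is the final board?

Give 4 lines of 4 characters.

Answer: W.WB
WWBB
..B.
..B.

Derivation:
Move 1: B@(1,2) -> caps B=0 W=0
Move 2: W@(0,0) -> caps B=0 W=0
Move 3: B@(0,1) -> caps B=0 W=0
Move 4: W@(1,1) -> caps B=0 W=0
Move 5: B@(1,3) -> caps B=0 W=0
Move 6: W@(2,3) -> caps B=0 W=0
Move 7: B@(3,2) -> caps B=0 W=0
Move 8: W@(0,2) -> caps B=0 W=1
Move 9: B@(2,2) -> caps B=0 W=1
Move 10: W@(3,3) -> caps B=0 W=1
Move 11: B@(0,3) -> caps B=0 W=1
Move 12: W@(1,0) -> caps B=0 W=1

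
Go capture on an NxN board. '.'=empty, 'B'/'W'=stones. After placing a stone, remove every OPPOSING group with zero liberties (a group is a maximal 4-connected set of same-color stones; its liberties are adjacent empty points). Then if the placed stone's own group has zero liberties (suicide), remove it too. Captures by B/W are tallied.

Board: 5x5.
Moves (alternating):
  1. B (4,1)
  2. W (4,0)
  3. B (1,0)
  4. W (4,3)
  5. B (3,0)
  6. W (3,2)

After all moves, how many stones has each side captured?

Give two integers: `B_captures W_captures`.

Move 1: B@(4,1) -> caps B=0 W=0
Move 2: W@(4,0) -> caps B=0 W=0
Move 3: B@(1,0) -> caps B=0 W=0
Move 4: W@(4,3) -> caps B=0 W=0
Move 5: B@(3,0) -> caps B=1 W=0
Move 6: W@(3,2) -> caps B=1 W=0

Answer: 1 0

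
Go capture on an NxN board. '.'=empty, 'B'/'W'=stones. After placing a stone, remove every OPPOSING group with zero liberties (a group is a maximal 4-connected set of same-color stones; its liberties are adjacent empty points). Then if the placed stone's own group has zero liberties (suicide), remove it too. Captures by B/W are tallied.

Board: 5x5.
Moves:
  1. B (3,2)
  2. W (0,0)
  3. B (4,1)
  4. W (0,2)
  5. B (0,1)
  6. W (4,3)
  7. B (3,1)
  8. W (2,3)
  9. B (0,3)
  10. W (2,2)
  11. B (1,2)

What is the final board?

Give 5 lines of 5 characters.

Move 1: B@(3,2) -> caps B=0 W=0
Move 2: W@(0,0) -> caps B=0 W=0
Move 3: B@(4,1) -> caps B=0 W=0
Move 4: W@(0,2) -> caps B=0 W=0
Move 5: B@(0,1) -> caps B=0 W=0
Move 6: W@(4,3) -> caps B=0 W=0
Move 7: B@(3,1) -> caps B=0 W=0
Move 8: W@(2,3) -> caps B=0 W=0
Move 9: B@(0,3) -> caps B=0 W=0
Move 10: W@(2,2) -> caps B=0 W=0
Move 11: B@(1,2) -> caps B=1 W=0

Answer: WB.B.
..B..
..WW.
.BB..
.B.W.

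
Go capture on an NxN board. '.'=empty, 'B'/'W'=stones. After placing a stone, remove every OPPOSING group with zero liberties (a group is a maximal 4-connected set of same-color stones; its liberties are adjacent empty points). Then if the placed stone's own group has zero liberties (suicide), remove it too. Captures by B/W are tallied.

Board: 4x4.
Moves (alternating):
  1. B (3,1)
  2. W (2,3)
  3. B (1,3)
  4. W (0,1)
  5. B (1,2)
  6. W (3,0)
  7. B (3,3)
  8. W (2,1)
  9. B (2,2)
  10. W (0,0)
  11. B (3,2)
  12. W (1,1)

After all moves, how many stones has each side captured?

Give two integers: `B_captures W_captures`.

Move 1: B@(3,1) -> caps B=0 W=0
Move 2: W@(2,3) -> caps B=0 W=0
Move 3: B@(1,3) -> caps B=0 W=0
Move 4: W@(0,1) -> caps B=0 W=0
Move 5: B@(1,2) -> caps B=0 W=0
Move 6: W@(3,0) -> caps B=0 W=0
Move 7: B@(3,3) -> caps B=0 W=0
Move 8: W@(2,1) -> caps B=0 W=0
Move 9: B@(2,2) -> caps B=1 W=0
Move 10: W@(0,0) -> caps B=1 W=0
Move 11: B@(3,2) -> caps B=1 W=0
Move 12: W@(1,1) -> caps B=1 W=0

Answer: 1 0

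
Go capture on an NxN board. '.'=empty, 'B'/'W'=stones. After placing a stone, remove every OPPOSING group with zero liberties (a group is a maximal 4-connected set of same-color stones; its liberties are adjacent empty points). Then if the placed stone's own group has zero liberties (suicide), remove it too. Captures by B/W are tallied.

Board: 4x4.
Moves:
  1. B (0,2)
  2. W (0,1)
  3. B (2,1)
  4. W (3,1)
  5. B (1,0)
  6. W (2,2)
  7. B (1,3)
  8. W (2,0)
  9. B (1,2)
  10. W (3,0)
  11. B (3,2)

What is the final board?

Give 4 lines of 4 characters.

Move 1: B@(0,2) -> caps B=0 W=0
Move 2: W@(0,1) -> caps B=0 W=0
Move 3: B@(2,1) -> caps B=0 W=0
Move 4: W@(3,1) -> caps B=0 W=0
Move 5: B@(1,0) -> caps B=0 W=0
Move 6: W@(2,2) -> caps B=0 W=0
Move 7: B@(1,3) -> caps B=0 W=0
Move 8: W@(2,0) -> caps B=0 W=0
Move 9: B@(1,2) -> caps B=0 W=0
Move 10: W@(3,0) -> caps B=0 W=0
Move 11: B@(3,2) -> caps B=3 W=0

Answer: .WB.
B.BB
.BW.
..B.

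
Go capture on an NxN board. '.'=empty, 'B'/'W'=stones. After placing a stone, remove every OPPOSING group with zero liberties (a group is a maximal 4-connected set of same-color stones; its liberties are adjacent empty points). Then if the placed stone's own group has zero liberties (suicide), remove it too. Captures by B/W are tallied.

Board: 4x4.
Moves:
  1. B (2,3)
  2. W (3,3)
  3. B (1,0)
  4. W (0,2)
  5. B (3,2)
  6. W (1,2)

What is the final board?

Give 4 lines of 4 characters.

Answer: ..W.
B.W.
...B
..B.

Derivation:
Move 1: B@(2,3) -> caps B=0 W=0
Move 2: W@(3,3) -> caps B=0 W=0
Move 3: B@(1,0) -> caps B=0 W=0
Move 4: W@(0,2) -> caps B=0 W=0
Move 5: B@(3,2) -> caps B=1 W=0
Move 6: W@(1,2) -> caps B=1 W=0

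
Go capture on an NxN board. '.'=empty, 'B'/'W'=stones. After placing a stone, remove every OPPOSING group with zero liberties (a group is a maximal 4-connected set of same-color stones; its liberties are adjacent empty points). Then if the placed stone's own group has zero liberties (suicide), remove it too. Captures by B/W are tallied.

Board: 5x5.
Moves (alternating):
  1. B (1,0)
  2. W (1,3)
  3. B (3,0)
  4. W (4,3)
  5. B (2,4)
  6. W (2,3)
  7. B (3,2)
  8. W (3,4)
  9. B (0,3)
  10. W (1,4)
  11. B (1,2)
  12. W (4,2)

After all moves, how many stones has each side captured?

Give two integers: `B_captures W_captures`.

Move 1: B@(1,0) -> caps B=0 W=0
Move 2: W@(1,3) -> caps B=0 W=0
Move 3: B@(3,0) -> caps B=0 W=0
Move 4: W@(4,3) -> caps B=0 W=0
Move 5: B@(2,4) -> caps B=0 W=0
Move 6: W@(2,3) -> caps B=0 W=0
Move 7: B@(3,2) -> caps B=0 W=0
Move 8: W@(3,4) -> caps B=0 W=0
Move 9: B@(0,3) -> caps B=0 W=0
Move 10: W@(1,4) -> caps B=0 W=1
Move 11: B@(1,2) -> caps B=0 W=1
Move 12: W@(4,2) -> caps B=0 W=1

Answer: 0 1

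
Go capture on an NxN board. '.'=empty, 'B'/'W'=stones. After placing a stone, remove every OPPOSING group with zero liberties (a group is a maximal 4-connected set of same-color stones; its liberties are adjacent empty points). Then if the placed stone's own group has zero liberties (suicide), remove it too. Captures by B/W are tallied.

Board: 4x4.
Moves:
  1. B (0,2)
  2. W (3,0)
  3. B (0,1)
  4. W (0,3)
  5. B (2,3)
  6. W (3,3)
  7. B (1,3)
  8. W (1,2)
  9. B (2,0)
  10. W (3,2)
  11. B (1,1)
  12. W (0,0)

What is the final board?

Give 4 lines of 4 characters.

Answer: WBB.
.BWB
B..B
W.WW

Derivation:
Move 1: B@(0,2) -> caps B=0 W=0
Move 2: W@(3,0) -> caps B=0 W=0
Move 3: B@(0,1) -> caps B=0 W=0
Move 4: W@(0,3) -> caps B=0 W=0
Move 5: B@(2,3) -> caps B=0 W=0
Move 6: W@(3,3) -> caps B=0 W=0
Move 7: B@(1,3) -> caps B=1 W=0
Move 8: W@(1,2) -> caps B=1 W=0
Move 9: B@(2,0) -> caps B=1 W=0
Move 10: W@(3,2) -> caps B=1 W=0
Move 11: B@(1,1) -> caps B=1 W=0
Move 12: W@(0,0) -> caps B=1 W=0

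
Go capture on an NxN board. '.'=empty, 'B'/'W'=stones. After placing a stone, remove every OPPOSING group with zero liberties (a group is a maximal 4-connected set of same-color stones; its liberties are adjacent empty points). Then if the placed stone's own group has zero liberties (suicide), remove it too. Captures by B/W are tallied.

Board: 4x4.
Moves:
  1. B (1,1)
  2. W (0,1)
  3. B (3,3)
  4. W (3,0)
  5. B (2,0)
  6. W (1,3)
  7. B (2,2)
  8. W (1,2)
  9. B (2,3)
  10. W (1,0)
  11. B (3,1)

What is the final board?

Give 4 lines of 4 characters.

Answer: .W..
WBWW
B.BB
.B.B

Derivation:
Move 1: B@(1,1) -> caps B=0 W=0
Move 2: W@(0,1) -> caps B=0 W=0
Move 3: B@(3,3) -> caps B=0 W=0
Move 4: W@(3,0) -> caps B=0 W=0
Move 5: B@(2,0) -> caps B=0 W=0
Move 6: W@(1,3) -> caps B=0 W=0
Move 7: B@(2,2) -> caps B=0 W=0
Move 8: W@(1,2) -> caps B=0 W=0
Move 9: B@(2,3) -> caps B=0 W=0
Move 10: W@(1,0) -> caps B=0 W=0
Move 11: B@(3,1) -> caps B=1 W=0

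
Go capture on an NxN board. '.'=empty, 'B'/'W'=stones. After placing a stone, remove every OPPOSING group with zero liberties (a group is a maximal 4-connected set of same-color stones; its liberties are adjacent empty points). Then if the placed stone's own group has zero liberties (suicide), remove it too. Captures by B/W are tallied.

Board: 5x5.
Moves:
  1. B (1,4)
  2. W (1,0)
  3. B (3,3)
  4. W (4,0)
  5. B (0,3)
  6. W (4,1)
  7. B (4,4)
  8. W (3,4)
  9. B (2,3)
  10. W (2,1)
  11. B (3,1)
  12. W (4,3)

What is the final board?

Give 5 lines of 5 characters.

Move 1: B@(1,4) -> caps B=0 W=0
Move 2: W@(1,0) -> caps B=0 W=0
Move 3: B@(3,3) -> caps B=0 W=0
Move 4: W@(4,0) -> caps B=0 W=0
Move 5: B@(0,3) -> caps B=0 W=0
Move 6: W@(4,1) -> caps B=0 W=0
Move 7: B@(4,4) -> caps B=0 W=0
Move 8: W@(3,4) -> caps B=0 W=0
Move 9: B@(2,3) -> caps B=0 W=0
Move 10: W@(2,1) -> caps B=0 W=0
Move 11: B@(3,1) -> caps B=0 W=0
Move 12: W@(4,3) -> caps B=0 W=1

Answer: ...B.
W...B
.W.B.
.B.BW
WW.W.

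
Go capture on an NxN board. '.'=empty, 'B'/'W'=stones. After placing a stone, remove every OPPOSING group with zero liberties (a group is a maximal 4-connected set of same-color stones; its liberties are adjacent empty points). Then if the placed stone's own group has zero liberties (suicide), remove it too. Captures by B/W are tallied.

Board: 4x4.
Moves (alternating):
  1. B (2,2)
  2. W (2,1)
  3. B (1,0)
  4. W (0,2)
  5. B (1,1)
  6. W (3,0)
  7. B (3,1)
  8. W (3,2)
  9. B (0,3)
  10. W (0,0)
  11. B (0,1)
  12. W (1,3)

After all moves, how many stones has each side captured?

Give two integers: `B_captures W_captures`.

Move 1: B@(2,2) -> caps B=0 W=0
Move 2: W@(2,1) -> caps B=0 W=0
Move 3: B@(1,0) -> caps B=0 W=0
Move 4: W@(0,2) -> caps B=0 W=0
Move 5: B@(1,1) -> caps B=0 W=0
Move 6: W@(3,0) -> caps B=0 W=0
Move 7: B@(3,1) -> caps B=0 W=0
Move 8: W@(3,2) -> caps B=0 W=1
Move 9: B@(0,3) -> caps B=0 W=1
Move 10: W@(0,0) -> caps B=0 W=1
Move 11: B@(0,1) -> caps B=1 W=1
Move 12: W@(1,3) -> caps B=1 W=2

Answer: 1 2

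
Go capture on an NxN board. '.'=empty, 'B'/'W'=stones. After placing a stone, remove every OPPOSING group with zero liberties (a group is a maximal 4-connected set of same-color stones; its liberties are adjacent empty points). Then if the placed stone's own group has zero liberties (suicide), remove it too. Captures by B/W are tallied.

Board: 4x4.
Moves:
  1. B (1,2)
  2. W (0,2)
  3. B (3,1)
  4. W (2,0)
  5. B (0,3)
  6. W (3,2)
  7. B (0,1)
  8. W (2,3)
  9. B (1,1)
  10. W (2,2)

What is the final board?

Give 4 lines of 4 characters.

Answer: .B.B
.BB.
W.WW
.BW.

Derivation:
Move 1: B@(1,2) -> caps B=0 W=0
Move 2: W@(0,2) -> caps B=0 W=0
Move 3: B@(3,1) -> caps B=0 W=0
Move 4: W@(2,0) -> caps B=0 W=0
Move 5: B@(0,3) -> caps B=0 W=0
Move 6: W@(3,2) -> caps B=0 W=0
Move 7: B@(0,1) -> caps B=1 W=0
Move 8: W@(2,3) -> caps B=1 W=0
Move 9: B@(1,1) -> caps B=1 W=0
Move 10: W@(2,2) -> caps B=1 W=0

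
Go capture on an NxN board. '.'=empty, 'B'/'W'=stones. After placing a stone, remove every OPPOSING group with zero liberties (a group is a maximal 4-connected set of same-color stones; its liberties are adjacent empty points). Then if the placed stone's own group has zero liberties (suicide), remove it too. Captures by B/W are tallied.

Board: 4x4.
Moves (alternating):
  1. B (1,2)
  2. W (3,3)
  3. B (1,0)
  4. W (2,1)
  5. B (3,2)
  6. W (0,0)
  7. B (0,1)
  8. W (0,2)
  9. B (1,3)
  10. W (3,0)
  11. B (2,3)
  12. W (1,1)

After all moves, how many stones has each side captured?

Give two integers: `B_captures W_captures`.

Move 1: B@(1,2) -> caps B=0 W=0
Move 2: W@(3,3) -> caps B=0 W=0
Move 3: B@(1,0) -> caps B=0 W=0
Move 4: W@(2,1) -> caps B=0 W=0
Move 5: B@(3,2) -> caps B=0 W=0
Move 6: W@(0,0) -> caps B=0 W=0
Move 7: B@(0,1) -> caps B=1 W=0
Move 8: W@(0,2) -> caps B=1 W=0
Move 9: B@(1,3) -> caps B=1 W=0
Move 10: W@(3,0) -> caps B=1 W=0
Move 11: B@(2,3) -> caps B=2 W=0
Move 12: W@(1,1) -> caps B=2 W=0

Answer: 2 0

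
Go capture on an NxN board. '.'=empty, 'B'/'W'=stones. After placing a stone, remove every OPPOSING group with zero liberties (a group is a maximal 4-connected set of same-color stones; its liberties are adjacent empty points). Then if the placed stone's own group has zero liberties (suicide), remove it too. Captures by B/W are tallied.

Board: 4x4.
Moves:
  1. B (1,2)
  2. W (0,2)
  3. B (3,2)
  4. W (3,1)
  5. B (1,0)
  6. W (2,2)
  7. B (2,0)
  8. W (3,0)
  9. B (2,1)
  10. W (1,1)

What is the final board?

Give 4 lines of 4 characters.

Answer: ..W.
BWB.
BBW.
..B.

Derivation:
Move 1: B@(1,2) -> caps B=0 W=0
Move 2: W@(0,2) -> caps B=0 W=0
Move 3: B@(3,2) -> caps B=0 W=0
Move 4: W@(3,1) -> caps B=0 W=0
Move 5: B@(1,0) -> caps B=0 W=0
Move 6: W@(2,2) -> caps B=0 W=0
Move 7: B@(2,0) -> caps B=0 W=0
Move 8: W@(3,0) -> caps B=0 W=0
Move 9: B@(2,1) -> caps B=2 W=0
Move 10: W@(1,1) -> caps B=2 W=0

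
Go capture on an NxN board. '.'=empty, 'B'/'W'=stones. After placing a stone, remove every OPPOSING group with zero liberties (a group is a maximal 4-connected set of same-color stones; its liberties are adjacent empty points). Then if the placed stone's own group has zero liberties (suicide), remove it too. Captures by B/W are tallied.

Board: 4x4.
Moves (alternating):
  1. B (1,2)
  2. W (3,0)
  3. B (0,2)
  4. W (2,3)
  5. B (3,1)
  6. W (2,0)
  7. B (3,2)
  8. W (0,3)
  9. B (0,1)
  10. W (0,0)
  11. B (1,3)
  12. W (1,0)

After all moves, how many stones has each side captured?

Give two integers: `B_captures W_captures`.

Move 1: B@(1,2) -> caps B=0 W=0
Move 2: W@(3,0) -> caps B=0 W=0
Move 3: B@(0,2) -> caps B=0 W=0
Move 4: W@(2,3) -> caps B=0 W=0
Move 5: B@(3,1) -> caps B=0 W=0
Move 6: W@(2,0) -> caps B=0 W=0
Move 7: B@(3,2) -> caps B=0 W=0
Move 8: W@(0,3) -> caps B=0 W=0
Move 9: B@(0,1) -> caps B=0 W=0
Move 10: W@(0,0) -> caps B=0 W=0
Move 11: B@(1,3) -> caps B=1 W=0
Move 12: W@(1,0) -> caps B=1 W=0

Answer: 1 0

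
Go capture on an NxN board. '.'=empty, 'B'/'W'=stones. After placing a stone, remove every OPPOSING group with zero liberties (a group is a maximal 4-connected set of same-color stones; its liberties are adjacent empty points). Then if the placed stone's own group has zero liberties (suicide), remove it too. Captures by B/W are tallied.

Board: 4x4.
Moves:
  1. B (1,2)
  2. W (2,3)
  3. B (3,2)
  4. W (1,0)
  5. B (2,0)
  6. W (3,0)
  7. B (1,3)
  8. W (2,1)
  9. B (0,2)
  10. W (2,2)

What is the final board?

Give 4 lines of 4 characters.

Answer: ..B.
W.BB
.WWW
W.B.

Derivation:
Move 1: B@(1,2) -> caps B=0 W=0
Move 2: W@(2,3) -> caps B=0 W=0
Move 3: B@(3,2) -> caps B=0 W=0
Move 4: W@(1,0) -> caps B=0 W=0
Move 5: B@(2,0) -> caps B=0 W=0
Move 6: W@(3,0) -> caps B=0 W=0
Move 7: B@(1,3) -> caps B=0 W=0
Move 8: W@(2,1) -> caps B=0 W=1
Move 9: B@(0,2) -> caps B=0 W=1
Move 10: W@(2,2) -> caps B=0 W=1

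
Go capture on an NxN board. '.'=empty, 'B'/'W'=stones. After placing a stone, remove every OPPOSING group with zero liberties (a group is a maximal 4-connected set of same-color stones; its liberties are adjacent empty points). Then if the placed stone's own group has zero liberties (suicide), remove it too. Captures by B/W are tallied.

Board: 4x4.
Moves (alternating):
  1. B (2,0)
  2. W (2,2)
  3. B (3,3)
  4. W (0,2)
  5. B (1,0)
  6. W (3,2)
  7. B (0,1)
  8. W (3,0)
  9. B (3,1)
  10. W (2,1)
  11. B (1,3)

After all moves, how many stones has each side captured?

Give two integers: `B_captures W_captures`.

Move 1: B@(2,0) -> caps B=0 W=0
Move 2: W@(2,2) -> caps B=0 W=0
Move 3: B@(3,3) -> caps B=0 W=0
Move 4: W@(0,2) -> caps B=0 W=0
Move 5: B@(1,0) -> caps B=0 W=0
Move 6: W@(3,2) -> caps B=0 W=0
Move 7: B@(0,1) -> caps B=0 W=0
Move 8: W@(3,0) -> caps B=0 W=0
Move 9: B@(3,1) -> caps B=1 W=0
Move 10: W@(2,1) -> caps B=1 W=0
Move 11: B@(1,3) -> caps B=1 W=0

Answer: 1 0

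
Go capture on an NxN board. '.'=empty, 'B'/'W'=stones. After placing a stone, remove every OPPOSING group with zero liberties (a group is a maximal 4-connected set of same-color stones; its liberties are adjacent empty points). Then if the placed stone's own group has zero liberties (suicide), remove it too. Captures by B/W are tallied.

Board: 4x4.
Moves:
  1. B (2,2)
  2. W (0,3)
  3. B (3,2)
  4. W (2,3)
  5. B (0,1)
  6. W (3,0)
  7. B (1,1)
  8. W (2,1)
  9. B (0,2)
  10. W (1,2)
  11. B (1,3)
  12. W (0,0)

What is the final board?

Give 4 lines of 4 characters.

Move 1: B@(2,2) -> caps B=0 W=0
Move 2: W@(0,3) -> caps B=0 W=0
Move 3: B@(3,2) -> caps B=0 W=0
Move 4: W@(2,3) -> caps B=0 W=0
Move 5: B@(0,1) -> caps B=0 W=0
Move 6: W@(3,0) -> caps B=0 W=0
Move 7: B@(1,1) -> caps B=0 W=0
Move 8: W@(2,1) -> caps B=0 W=0
Move 9: B@(0,2) -> caps B=0 W=0
Move 10: W@(1,2) -> caps B=0 W=0
Move 11: B@(1,3) -> caps B=2 W=0
Move 12: W@(0,0) -> caps B=2 W=0

Answer: WBB.
.B.B
.WBW
W.B.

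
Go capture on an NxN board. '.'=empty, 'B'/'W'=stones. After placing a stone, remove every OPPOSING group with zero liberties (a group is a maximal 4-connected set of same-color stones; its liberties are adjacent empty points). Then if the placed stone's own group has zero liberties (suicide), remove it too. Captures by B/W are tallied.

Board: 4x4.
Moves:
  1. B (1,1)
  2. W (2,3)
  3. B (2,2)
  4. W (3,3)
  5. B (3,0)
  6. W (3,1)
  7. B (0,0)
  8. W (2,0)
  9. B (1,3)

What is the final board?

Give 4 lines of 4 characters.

Answer: B...
.B.B
W.BW
.W.W

Derivation:
Move 1: B@(1,1) -> caps B=0 W=0
Move 2: W@(2,3) -> caps B=0 W=0
Move 3: B@(2,2) -> caps B=0 W=0
Move 4: W@(3,3) -> caps B=0 W=0
Move 5: B@(3,0) -> caps B=0 W=0
Move 6: W@(3,1) -> caps B=0 W=0
Move 7: B@(0,0) -> caps B=0 W=0
Move 8: W@(2,0) -> caps B=0 W=1
Move 9: B@(1,3) -> caps B=0 W=1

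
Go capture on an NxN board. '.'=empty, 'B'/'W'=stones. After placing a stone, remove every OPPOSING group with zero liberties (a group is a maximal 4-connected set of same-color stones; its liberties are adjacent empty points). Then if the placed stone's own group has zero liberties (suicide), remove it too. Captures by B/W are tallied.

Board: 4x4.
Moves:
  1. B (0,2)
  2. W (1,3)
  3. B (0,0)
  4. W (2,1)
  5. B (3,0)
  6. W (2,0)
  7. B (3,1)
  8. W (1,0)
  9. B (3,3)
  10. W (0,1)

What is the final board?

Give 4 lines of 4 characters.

Move 1: B@(0,2) -> caps B=0 W=0
Move 2: W@(1,3) -> caps B=0 W=0
Move 3: B@(0,0) -> caps B=0 W=0
Move 4: W@(2,1) -> caps B=0 W=0
Move 5: B@(3,0) -> caps B=0 W=0
Move 6: W@(2,0) -> caps B=0 W=0
Move 7: B@(3,1) -> caps B=0 W=0
Move 8: W@(1,0) -> caps B=0 W=0
Move 9: B@(3,3) -> caps B=0 W=0
Move 10: W@(0,1) -> caps B=0 W=1

Answer: .WB.
W..W
WW..
BB.B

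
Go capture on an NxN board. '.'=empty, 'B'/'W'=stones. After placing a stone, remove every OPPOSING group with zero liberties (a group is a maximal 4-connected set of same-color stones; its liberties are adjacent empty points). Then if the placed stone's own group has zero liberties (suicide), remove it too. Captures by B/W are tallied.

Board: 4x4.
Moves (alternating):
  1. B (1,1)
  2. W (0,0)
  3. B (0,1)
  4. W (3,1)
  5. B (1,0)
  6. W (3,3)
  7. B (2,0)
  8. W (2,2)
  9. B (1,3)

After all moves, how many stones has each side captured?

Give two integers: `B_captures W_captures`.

Move 1: B@(1,1) -> caps B=0 W=0
Move 2: W@(0,0) -> caps B=0 W=0
Move 3: B@(0,1) -> caps B=0 W=0
Move 4: W@(3,1) -> caps B=0 W=0
Move 5: B@(1,0) -> caps B=1 W=0
Move 6: W@(3,3) -> caps B=1 W=0
Move 7: B@(2,0) -> caps B=1 W=0
Move 8: W@(2,2) -> caps B=1 W=0
Move 9: B@(1,3) -> caps B=1 W=0

Answer: 1 0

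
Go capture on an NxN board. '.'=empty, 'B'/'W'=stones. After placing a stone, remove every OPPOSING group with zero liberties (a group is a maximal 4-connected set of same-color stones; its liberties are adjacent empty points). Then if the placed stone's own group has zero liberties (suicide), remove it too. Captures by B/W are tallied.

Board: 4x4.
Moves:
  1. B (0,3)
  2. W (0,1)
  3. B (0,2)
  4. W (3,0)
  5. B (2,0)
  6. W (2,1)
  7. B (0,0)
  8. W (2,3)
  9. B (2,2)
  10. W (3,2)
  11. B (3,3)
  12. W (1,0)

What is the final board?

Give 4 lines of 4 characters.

Answer: .WBB
W...
.WBW
W.W.

Derivation:
Move 1: B@(0,3) -> caps B=0 W=0
Move 2: W@(0,1) -> caps B=0 W=0
Move 3: B@(0,2) -> caps B=0 W=0
Move 4: W@(3,0) -> caps B=0 W=0
Move 5: B@(2,0) -> caps B=0 W=0
Move 6: W@(2,1) -> caps B=0 W=0
Move 7: B@(0,0) -> caps B=0 W=0
Move 8: W@(2,3) -> caps B=0 W=0
Move 9: B@(2,2) -> caps B=0 W=0
Move 10: W@(3,2) -> caps B=0 W=0
Move 11: B@(3,3) -> caps B=0 W=0
Move 12: W@(1,0) -> caps B=0 W=2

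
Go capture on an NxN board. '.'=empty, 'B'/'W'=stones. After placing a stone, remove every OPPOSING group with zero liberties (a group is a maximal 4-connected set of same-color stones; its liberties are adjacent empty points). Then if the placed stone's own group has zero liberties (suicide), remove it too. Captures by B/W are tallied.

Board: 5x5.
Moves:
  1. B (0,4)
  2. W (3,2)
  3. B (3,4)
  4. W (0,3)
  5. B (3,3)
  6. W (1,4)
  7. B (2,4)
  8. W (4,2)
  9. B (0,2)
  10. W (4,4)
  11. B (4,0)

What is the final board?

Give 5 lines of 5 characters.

Answer: ..BW.
....W
....B
..WBB
B.W.W

Derivation:
Move 1: B@(0,4) -> caps B=0 W=0
Move 2: W@(3,2) -> caps B=0 W=0
Move 3: B@(3,4) -> caps B=0 W=0
Move 4: W@(0,3) -> caps B=0 W=0
Move 5: B@(3,3) -> caps B=0 W=0
Move 6: W@(1,4) -> caps B=0 W=1
Move 7: B@(2,4) -> caps B=0 W=1
Move 8: W@(4,2) -> caps B=0 W=1
Move 9: B@(0,2) -> caps B=0 W=1
Move 10: W@(4,4) -> caps B=0 W=1
Move 11: B@(4,0) -> caps B=0 W=1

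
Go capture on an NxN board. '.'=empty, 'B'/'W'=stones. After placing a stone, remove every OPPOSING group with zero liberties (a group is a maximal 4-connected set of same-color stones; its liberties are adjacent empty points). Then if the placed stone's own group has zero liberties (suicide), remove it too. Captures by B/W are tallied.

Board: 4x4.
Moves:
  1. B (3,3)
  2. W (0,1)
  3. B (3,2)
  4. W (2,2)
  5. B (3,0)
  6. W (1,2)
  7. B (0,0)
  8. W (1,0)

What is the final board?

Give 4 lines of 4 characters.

Answer: .W..
W.W.
..W.
B.BB

Derivation:
Move 1: B@(3,3) -> caps B=0 W=0
Move 2: W@(0,1) -> caps B=0 W=0
Move 3: B@(3,2) -> caps B=0 W=0
Move 4: W@(2,2) -> caps B=0 W=0
Move 5: B@(3,0) -> caps B=0 W=0
Move 6: W@(1,2) -> caps B=0 W=0
Move 7: B@(0,0) -> caps B=0 W=0
Move 8: W@(1,0) -> caps B=0 W=1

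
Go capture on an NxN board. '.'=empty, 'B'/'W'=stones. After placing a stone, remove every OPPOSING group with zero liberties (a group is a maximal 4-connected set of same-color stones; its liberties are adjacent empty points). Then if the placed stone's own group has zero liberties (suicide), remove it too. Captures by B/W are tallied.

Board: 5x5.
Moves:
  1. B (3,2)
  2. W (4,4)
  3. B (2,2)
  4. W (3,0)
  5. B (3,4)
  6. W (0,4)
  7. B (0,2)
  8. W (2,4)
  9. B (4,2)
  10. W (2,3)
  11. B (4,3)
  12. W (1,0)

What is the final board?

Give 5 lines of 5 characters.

Answer: ..B.W
W....
..BWW
W.B.B
..BB.

Derivation:
Move 1: B@(3,2) -> caps B=0 W=0
Move 2: W@(4,4) -> caps B=0 W=0
Move 3: B@(2,2) -> caps B=0 W=0
Move 4: W@(3,0) -> caps B=0 W=0
Move 5: B@(3,4) -> caps B=0 W=0
Move 6: W@(0,4) -> caps B=0 W=0
Move 7: B@(0,2) -> caps B=0 W=0
Move 8: W@(2,4) -> caps B=0 W=0
Move 9: B@(4,2) -> caps B=0 W=0
Move 10: W@(2,3) -> caps B=0 W=0
Move 11: B@(4,3) -> caps B=1 W=0
Move 12: W@(1,0) -> caps B=1 W=0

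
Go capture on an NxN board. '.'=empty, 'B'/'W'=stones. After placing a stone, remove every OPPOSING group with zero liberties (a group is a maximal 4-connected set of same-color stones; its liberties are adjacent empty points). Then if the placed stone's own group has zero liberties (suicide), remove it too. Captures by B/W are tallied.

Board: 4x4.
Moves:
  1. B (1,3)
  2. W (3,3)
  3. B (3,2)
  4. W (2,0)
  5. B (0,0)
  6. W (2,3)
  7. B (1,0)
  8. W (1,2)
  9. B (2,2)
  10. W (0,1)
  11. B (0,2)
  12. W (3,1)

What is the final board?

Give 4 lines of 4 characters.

Move 1: B@(1,3) -> caps B=0 W=0
Move 2: W@(3,3) -> caps B=0 W=0
Move 3: B@(3,2) -> caps B=0 W=0
Move 4: W@(2,0) -> caps B=0 W=0
Move 5: B@(0,0) -> caps B=0 W=0
Move 6: W@(2,3) -> caps B=0 W=0
Move 7: B@(1,0) -> caps B=0 W=0
Move 8: W@(1,2) -> caps B=0 W=0
Move 9: B@(2,2) -> caps B=2 W=0
Move 10: W@(0,1) -> caps B=2 W=0
Move 11: B@(0,2) -> caps B=2 W=0
Move 12: W@(3,1) -> caps B=2 W=0

Answer: BWB.
B.WB
W.B.
.WB.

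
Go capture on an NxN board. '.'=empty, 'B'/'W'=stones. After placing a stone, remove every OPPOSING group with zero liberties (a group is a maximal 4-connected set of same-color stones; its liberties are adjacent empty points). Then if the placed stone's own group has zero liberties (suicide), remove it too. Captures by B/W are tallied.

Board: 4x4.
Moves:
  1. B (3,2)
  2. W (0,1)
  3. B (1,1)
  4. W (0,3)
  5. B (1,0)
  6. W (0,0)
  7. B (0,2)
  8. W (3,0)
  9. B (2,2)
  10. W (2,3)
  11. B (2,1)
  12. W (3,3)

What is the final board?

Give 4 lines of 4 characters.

Move 1: B@(3,2) -> caps B=0 W=0
Move 2: W@(0,1) -> caps B=0 W=0
Move 3: B@(1,1) -> caps B=0 W=0
Move 4: W@(0,3) -> caps B=0 W=0
Move 5: B@(1,0) -> caps B=0 W=0
Move 6: W@(0,0) -> caps B=0 W=0
Move 7: B@(0,2) -> caps B=2 W=0
Move 8: W@(3,0) -> caps B=2 W=0
Move 9: B@(2,2) -> caps B=2 W=0
Move 10: W@(2,3) -> caps B=2 W=0
Move 11: B@(2,1) -> caps B=2 W=0
Move 12: W@(3,3) -> caps B=2 W=0

Answer: ..BW
BB..
.BBW
W.BW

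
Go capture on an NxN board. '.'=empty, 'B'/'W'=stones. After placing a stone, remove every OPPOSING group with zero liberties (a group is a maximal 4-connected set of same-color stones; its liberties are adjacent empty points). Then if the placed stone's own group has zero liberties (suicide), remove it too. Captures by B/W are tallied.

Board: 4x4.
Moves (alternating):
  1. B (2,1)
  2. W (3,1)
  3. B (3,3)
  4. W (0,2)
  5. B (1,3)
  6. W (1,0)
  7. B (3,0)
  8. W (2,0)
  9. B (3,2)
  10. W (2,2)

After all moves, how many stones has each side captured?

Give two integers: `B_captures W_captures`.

Move 1: B@(2,1) -> caps B=0 W=0
Move 2: W@(3,1) -> caps B=0 W=0
Move 3: B@(3,3) -> caps B=0 W=0
Move 4: W@(0,2) -> caps B=0 W=0
Move 5: B@(1,3) -> caps B=0 W=0
Move 6: W@(1,0) -> caps B=0 W=0
Move 7: B@(3,0) -> caps B=0 W=0
Move 8: W@(2,0) -> caps B=0 W=1
Move 9: B@(3,2) -> caps B=0 W=1
Move 10: W@(2,2) -> caps B=0 W=1

Answer: 0 1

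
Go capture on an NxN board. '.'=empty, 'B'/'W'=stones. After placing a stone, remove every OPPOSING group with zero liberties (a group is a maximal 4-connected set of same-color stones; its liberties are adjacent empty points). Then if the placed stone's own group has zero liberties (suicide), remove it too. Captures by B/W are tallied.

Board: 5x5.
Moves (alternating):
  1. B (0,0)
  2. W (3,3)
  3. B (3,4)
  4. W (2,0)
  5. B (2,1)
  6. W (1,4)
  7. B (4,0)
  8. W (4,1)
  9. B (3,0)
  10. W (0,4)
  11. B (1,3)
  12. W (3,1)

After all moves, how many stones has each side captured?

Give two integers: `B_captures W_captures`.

Move 1: B@(0,0) -> caps B=0 W=0
Move 2: W@(3,3) -> caps B=0 W=0
Move 3: B@(3,4) -> caps B=0 W=0
Move 4: W@(2,0) -> caps B=0 W=0
Move 5: B@(2,1) -> caps B=0 W=0
Move 6: W@(1,4) -> caps B=0 W=0
Move 7: B@(4,0) -> caps B=0 W=0
Move 8: W@(4,1) -> caps B=0 W=0
Move 9: B@(3,0) -> caps B=0 W=0
Move 10: W@(0,4) -> caps B=0 W=0
Move 11: B@(1,3) -> caps B=0 W=0
Move 12: W@(3,1) -> caps B=0 W=2

Answer: 0 2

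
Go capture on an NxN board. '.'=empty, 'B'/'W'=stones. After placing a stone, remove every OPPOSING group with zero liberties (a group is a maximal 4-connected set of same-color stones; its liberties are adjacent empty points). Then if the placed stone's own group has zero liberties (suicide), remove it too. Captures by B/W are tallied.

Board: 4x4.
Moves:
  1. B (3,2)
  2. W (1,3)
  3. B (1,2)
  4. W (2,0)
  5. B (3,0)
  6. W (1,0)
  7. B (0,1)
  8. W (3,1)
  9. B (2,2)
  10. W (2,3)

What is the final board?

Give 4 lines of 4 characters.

Move 1: B@(3,2) -> caps B=0 W=0
Move 2: W@(1,3) -> caps B=0 W=0
Move 3: B@(1,2) -> caps B=0 W=0
Move 4: W@(2,0) -> caps B=0 W=0
Move 5: B@(3,0) -> caps B=0 W=0
Move 6: W@(1,0) -> caps B=0 W=0
Move 7: B@(0,1) -> caps B=0 W=0
Move 8: W@(3,1) -> caps B=0 W=1
Move 9: B@(2,2) -> caps B=0 W=1
Move 10: W@(2,3) -> caps B=0 W=1

Answer: .B..
W.BW
W.BW
.WB.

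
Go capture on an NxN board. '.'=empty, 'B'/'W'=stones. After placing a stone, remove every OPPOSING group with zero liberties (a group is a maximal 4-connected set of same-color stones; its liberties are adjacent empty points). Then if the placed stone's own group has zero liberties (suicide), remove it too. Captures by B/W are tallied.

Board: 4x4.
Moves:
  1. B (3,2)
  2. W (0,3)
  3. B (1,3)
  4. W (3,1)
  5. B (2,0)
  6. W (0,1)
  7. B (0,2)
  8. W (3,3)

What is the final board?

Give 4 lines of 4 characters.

Move 1: B@(3,2) -> caps B=0 W=0
Move 2: W@(0,3) -> caps B=0 W=0
Move 3: B@(1,3) -> caps B=0 W=0
Move 4: W@(3,1) -> caps B=0 W=0
Move 5: B@(2,0) -> caps B=0 W=0
Move 6: W@(0,1) -> caps B=0 W=0
Move 7: B@(0,2) -> caps B=1 W=0
Move 8: W@(3,3) -> caps B=1 W=0

Answer: .WB.
...B
B...
.WBW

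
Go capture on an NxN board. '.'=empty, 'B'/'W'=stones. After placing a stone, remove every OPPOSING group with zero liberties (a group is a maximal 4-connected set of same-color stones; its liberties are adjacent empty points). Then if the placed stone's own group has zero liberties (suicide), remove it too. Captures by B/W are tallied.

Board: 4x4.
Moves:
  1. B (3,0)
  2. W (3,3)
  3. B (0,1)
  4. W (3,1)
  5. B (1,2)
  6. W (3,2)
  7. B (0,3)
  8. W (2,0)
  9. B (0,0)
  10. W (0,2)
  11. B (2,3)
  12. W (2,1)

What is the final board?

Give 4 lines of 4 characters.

Answer: BB.B
..B.
WW.B
.WWW

Derivation:
Move 1: B@(3,0) -> caps B=0 W=0
Move 2: W@(3,3) -> caps B=0 W=0
Move 3: B@(0,1) -> caps B=0 W=0
Move 4: W@(3,1) -> caps B=0 W=0
Move 5: B@(1,2) -> caps B=0 W=0
Move 6: W@(3,2) -> caps B=0 W=0
Move 7: B@(0,3) -> caps B=0 W=0
Move 8: W@(2,0) -> caps B=0 W=1
Move 9: B@(0,0) -> caps B=0 W=1
Move 10: W@(0,2) -> caps B=0 W=1
Move 11: B@(2,3) -> caps B=0 W=1
Move 12: W@(2,1) -> caps B=0 W=1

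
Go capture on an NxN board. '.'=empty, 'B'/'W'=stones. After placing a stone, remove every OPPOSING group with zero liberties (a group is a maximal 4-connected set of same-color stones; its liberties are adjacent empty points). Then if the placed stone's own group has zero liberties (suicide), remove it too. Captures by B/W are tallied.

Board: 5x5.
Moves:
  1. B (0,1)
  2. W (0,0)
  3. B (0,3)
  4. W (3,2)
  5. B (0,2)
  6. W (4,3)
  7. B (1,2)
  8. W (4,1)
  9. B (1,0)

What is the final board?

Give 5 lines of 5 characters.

Move 1: B@(0,1) -> caps B=0 W=0
Move 2: W@(0,0) -> caps B=0 W=0
Move 3: B@(0,3) -> caps B=0 W=0
Move 4: W@(3,2) -> caps B=0 W=0
Move 5: B@(0,2) -> caps B=0 W=0
Move 6: W@(4,3) -> caps B=0 W=0
Move 7: B@(1,2) -> caps B=0 W=0
Move 8: W@(4,1) -> caps B=0 W=0
Move 9: B@(1,0) -> caps B=1 W=0

Answer: .BBB.
B.B..
.....
..W..
.W.W.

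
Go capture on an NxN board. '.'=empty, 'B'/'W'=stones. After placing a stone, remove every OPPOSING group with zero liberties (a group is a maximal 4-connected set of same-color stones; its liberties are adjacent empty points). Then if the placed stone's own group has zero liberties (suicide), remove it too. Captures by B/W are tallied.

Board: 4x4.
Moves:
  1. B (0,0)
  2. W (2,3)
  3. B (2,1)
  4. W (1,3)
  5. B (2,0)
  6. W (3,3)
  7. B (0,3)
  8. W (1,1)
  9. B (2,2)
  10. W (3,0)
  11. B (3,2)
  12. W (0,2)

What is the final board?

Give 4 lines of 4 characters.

Answer: B.W.
.W.W
BBBW
W.BW

Derivation:
Move 1: B@(0,0) -> caps B=0 W=0
Move 2: W@(2,3) -> caps B=0 W=0
Move 3: B@(2,1) -> caps B=0 W=0
Move 4: W@(1,3) -> caps B=0 W=0
Move 5: B@(2,0) -> caps B=0 W=0
Move 6: W@(3,3) -> caps B=0 W=0
Move 7: B@(0,3) -> caps B=0 W=0
Move 8: W@(1,1) -> caps B=0 W=0
Move 9: B@(2,2) -> caps B=0 W=0
Move 10: W@(3,0) -> caps B=0 W=0
Move 11: B@(3,2) -> caps B=0 W=0
Move 12: W@(0,2) -> caps B=0 W=1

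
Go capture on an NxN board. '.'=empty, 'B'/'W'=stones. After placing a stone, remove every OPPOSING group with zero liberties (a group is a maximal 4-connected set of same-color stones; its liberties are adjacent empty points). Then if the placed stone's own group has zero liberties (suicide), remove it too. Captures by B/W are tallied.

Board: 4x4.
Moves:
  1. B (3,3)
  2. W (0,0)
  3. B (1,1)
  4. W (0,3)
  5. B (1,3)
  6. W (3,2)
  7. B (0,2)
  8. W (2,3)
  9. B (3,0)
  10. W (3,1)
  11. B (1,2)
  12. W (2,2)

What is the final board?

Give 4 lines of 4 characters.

Answer: W.B.
.BBB
..WW
BWW.

Derivation:
Move 1: B@(3,3) -> caps B=0 W=0
Move 2: W@(0,0) -> caps B=0 W=0
Move 3: B@(1,1) -> caps B=0 W=0
Move 4: W@(0,3) -> caps B=0 W=0
Move 5: B@(1,3) -> caps B=0 W=0
Move 6: W@(3,2) -> caps B=0 W=0
Move 7: B@(0,2) -> caps B=1 W=0
Move 8: W@(2,3) -> caps B=1 W=1
Move 9: B@(3,0) -> caps B=1 W=1
Move 10: W@(3,1) -> caps B=1 W=1
Move 11: B@(1,2) -> caps B=1 W=1
Move 12: W@(2,2) -> caps B=1 W=1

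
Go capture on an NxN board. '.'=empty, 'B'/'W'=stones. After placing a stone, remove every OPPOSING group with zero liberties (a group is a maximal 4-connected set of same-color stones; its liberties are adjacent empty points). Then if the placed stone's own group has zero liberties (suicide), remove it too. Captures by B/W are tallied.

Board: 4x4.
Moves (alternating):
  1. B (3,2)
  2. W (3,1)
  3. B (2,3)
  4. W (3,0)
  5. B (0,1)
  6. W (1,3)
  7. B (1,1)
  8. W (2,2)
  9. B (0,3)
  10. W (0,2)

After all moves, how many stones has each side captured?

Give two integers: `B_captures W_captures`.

Move 1: B@(3,2) -> caps B=0 W=0
Move 2: W@(3,1) -> caps B=0 W=0
Move 3: B@(2,3) -> caps B=0 W=0
Move 4: W@(3,0) -> caps B=0 W=0
Move 5: B@(0,1) -> caps B=0 W=0
Move 6: W@(1,3) -> caps B=0 W=0
Move 7: B@(1,1) -> caps B=0 W=0
Move 8: W@(2,2) -> caps B=0 W=0
Move 9: B@(0,3) -> caps B=0 W=0
Move 10: W@(0,2) -> caps B=0 W=1

Answer: 0 1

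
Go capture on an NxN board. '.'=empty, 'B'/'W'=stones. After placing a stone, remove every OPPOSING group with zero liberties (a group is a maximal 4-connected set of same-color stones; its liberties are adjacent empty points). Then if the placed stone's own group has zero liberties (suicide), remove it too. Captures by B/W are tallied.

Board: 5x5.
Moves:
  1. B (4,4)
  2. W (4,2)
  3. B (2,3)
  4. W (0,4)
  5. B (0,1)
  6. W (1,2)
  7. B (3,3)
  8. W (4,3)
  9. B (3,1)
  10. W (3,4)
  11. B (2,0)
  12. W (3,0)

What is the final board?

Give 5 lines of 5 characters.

Move 1: B@(4,4) -> caps B=0 W=0
Move 2: W@(4,2) -> caps B=0 W=0
Move 3: B@(2,3) -> caps B=0 W=0
Move 4: W@(0,4) -> caps B=0 W=0
Move 5: B@(0,1) -> caps B=0 W=0
Move 6: W@(1,2) -> caps B=0 W=0
Move 7: B@(3,3) -> caps B=0 W=0
Move 8: W@(4,3) -> caps B=0 W=0
Move 9: B@(3,1) -> caps B=0 W=0
Move 10: W@(3,4) -> caps B=0 W=1
Move 11: B@(2,0) -> caps B=0 W=1
Move 12: W@(3,0) -> caps B=0 W=1

Answer: .B..W
..W..
B..B.
WB.BW
..WW.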